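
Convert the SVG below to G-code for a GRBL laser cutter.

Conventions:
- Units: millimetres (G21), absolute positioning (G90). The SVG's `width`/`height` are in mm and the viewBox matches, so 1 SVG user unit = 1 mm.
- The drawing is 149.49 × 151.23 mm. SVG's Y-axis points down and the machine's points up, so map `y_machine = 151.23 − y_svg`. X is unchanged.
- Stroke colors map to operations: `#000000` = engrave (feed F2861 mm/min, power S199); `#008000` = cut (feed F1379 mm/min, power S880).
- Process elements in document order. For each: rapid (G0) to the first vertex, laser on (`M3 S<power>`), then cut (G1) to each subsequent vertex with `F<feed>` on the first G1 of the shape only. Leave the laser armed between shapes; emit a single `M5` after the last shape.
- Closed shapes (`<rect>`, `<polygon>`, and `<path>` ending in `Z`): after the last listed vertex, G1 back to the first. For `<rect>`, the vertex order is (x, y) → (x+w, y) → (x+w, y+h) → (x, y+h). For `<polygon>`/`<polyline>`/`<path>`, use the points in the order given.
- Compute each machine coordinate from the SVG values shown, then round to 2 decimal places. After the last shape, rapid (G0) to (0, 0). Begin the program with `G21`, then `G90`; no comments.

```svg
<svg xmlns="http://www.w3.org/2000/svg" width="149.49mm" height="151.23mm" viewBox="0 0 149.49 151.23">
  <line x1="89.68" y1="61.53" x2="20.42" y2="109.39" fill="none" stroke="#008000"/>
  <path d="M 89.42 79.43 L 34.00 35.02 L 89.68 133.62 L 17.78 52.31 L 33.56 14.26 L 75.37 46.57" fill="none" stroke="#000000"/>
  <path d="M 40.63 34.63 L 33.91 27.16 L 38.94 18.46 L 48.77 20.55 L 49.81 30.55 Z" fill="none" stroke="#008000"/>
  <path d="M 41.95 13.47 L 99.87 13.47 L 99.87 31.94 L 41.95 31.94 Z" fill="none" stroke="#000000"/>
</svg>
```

1 u = 1 mm; y_m = 151.23 − y.

[1] `<line>` line segment, #008000→cut S880 F1379: (89.68,89.70) → (20.42,41.84)

[2] `<path>` open polyline, #000000→engrave S199 F2861: (89.42,71.80) → (34.00,116.21) → (89.68,17.61) → (17.78,98.92) → (33.56,136.97) → (75.37,104.66)

[3] `<path>` regular polygon, #008000→cut S880 F1379: (40.63,116.60) → (33.91,124.07) → (38.94,132.77) → (48.77,130.68) → (49.81,120.68) → (40.63,116.60) (closed)

[4] `<path>` rectangle, #000000→engrave S199 F2861: (41.95,137.76) → (99.87,137.76) → (99.87,119.29) → (41.95,119.29) → (41.95,137.76) (closed)

G21
G90
G0 X89.68 Y89.70
M3 S880
G1 X20.42 Y41.84 F1379
G0 X89.42 Y71.80
M3 S199
G1 X34.00 Y116.21 F2861
G1 X89.68 Y17.61
G1 X17.78 Y98.92
G1 X33.56 Y136.97
G1 X75.37 Y104.66
G0 X40.63 Y116.60
M3 S880
G1 X33.91 Y124.07 F1379
G1 X38.94 Y132.77
G1 X48.77 Y130.68
G1 X49.81 Y120.68
G1 X40.63 Y116.60
G0 X41.95 Y137.76
M3 S199
G1 X99.87 Y137.76 F2861
G1 X99.87 Y119.29
G1 X41.95 Y119.29
G1 X41.95 Y137.76
M5
G0 X0.00 Y0.00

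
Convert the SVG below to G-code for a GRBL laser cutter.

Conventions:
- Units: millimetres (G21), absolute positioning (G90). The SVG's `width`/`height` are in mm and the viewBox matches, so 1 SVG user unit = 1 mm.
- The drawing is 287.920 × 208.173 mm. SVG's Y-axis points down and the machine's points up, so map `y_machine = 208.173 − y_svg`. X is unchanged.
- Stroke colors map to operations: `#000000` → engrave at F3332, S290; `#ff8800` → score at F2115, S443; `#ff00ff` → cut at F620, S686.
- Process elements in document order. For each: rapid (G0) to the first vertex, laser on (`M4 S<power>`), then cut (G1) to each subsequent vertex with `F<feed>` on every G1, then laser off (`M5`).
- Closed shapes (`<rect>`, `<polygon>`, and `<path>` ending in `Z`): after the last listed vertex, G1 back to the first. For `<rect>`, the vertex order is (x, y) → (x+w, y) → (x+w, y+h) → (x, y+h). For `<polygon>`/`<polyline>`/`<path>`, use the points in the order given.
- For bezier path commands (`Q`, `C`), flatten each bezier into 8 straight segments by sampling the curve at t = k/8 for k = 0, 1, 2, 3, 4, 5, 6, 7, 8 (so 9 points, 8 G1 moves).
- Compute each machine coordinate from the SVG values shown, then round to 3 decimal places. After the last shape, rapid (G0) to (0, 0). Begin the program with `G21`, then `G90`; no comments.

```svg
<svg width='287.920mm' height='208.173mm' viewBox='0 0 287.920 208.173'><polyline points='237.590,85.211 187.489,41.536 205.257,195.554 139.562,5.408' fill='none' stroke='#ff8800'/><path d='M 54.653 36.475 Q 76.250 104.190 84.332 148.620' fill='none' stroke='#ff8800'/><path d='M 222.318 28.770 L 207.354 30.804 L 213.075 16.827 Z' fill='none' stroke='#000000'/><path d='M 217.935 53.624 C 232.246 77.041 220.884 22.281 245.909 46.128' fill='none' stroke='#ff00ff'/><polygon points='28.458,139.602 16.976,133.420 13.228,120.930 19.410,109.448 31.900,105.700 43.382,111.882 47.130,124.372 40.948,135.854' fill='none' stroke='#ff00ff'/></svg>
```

viewBox `0 0 287.920 208.173` with mm width/height → 1 unit = 1 mm. Flip: y_m = 208.173 − y_svg.

**Shape 1** — `<polyline>` open polyline, stroke `#ff8800` → score (S443, F2115). Machine vertices: (237.590,122.962) → (187.489,166.637) → (205.257,12.619) → (139.562,202.765). Open path.

**Shape 2** — `<path>` quadratic bezier, stroke `#ff8800` → score (S443, F2115). Control points (SVG): P0=(54.653,36.475), P1=(76.250,104.190), P2=(84.332,148.620); sampled at t=k/8. Machine vertices: (54.653,171.698) → (59.841,155.133) → (64.607,139.296) → (68.950,124.186) → (72.871,109.804) → (76.370,96.150) → (79.446,83.223) → (82.100,71.024) → (84.332,59.553). Open path.

**Shape 3** — `<path>` regular polygon, stroke `#000000` → engrave (S290, F3332). Machine vertices: (222.318,179.403) → (207.354,177.369) → (213.075,191.346) → (222.318,179.403). Closed: final G1 returns to the first vertex.

**Shape 4** — `<path>` cubic bezier, stroke `#ff00ff` → cut (S686, F620). Control points (SVG): P0=(217.935,53.624), P1=(232.246,77.041), P2=(220.884,22.281), P3=(245.909,46.128); sampled at t=k/8. Machine vertices: (217.935,154.549) → (222.219,149.126) → (224.824,149.195) → (226.477,152.918) → (227.904,158.458) → (229.834,163.978) → (232.993,167.641) → (238.109,167.609) → (245.909,162.045). Open path.

**Shape 5** — `<polygon>` regular polygon, stroke `#ff00ff` → cut (S686, F620). Machine vertices: (28.458,68.571) → (16.976,74.753) → (13.228,87.243) → (19.410,98.725) → (31.900,102.473) → (43.382,96.291) → (47.130,83.801) → (40.948,72.319) → (28.458,68.571). Closed: final G1 returns to the first vertex.

G21
G90
G0 X237.590 Y122.962
M4 S443
G1 X187.489 Y166.637 F2115
G1 X205.257 Y12.619 F2115
G1 X139.562 Y202.765 F2115
M5
G0 X54.653 Y171.698
M4 S443
G1 X59.841 Y155.133 F2115
G1 X64.607 Y139.296 F2115
G1 X68.950 Y124.186 F2115
G1 X72.871 Y109.804 F2115
G1 X76.370 Y96.150 F2115
G1 X79.446 Y83.223 F2115
G1 X82.100 Y71.024 F2115
G1 X84.332 Y59.553 F2115
M5
G0 X222.318 Y179.403
M4 S290
G1 X207.354 Y177.369 F3332
G1 X213.075 Y191.346 F3332
G1 X222.318 Y179.403 F3332
M5
G0 X217.935 Y154.549
M4 S686
G1 X222.219 Y149.126 F620
G1 X224.824 Y149.195 F620
G1 X226.477 Y152.918 F620
G1 X227.904 Y158.458 F620
G1 X229.834 Y163.978 F620
G1 X232.993 Y167.641 F620
G1 X238.109 Y167.609 F620
G1 X245.909 Y162.045 F620
M5
G0 X28.458 Y68.571
M4 S686
G1 X16.976 Y74.753 F620
G1 X13.228 Y87.243 F620
G1 X19.410 Y98.725 F620
G1 X31.900 Y102.473 F620
G1 X43.382 Y96.291 F620
G1 X47.130 Y83.801 F620
G1 X40.948 Y72.319 F620
G1 X28.458 Y68.571 F620
M5
G0 X0.000 Y0.000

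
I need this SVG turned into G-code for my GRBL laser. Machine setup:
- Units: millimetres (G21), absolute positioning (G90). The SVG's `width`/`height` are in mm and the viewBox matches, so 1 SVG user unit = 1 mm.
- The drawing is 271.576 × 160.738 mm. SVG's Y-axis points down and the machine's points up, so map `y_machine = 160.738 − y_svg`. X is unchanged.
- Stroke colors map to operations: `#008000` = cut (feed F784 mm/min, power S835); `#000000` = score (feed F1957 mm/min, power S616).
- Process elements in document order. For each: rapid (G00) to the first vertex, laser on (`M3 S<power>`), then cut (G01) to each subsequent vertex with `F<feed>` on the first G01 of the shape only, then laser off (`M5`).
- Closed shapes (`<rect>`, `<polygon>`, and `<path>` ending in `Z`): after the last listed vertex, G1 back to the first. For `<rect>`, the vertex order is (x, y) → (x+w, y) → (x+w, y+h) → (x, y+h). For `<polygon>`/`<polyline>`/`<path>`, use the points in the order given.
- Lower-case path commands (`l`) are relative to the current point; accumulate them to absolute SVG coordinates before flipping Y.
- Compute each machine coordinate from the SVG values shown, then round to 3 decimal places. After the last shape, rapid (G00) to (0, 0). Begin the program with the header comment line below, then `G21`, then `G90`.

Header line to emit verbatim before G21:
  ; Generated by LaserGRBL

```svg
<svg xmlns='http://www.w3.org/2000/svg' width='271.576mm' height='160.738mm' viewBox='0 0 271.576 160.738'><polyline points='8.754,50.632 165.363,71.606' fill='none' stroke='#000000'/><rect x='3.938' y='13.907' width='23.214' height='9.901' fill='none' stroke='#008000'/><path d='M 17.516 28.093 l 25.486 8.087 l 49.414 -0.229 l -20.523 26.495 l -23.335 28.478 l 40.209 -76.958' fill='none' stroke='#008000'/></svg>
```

; Generated by LaserGRBL
G21
G90
G00 X8.754 Y110.106
M3 S616
G01 X165.363 Y89.132 F1957
M5
G00 X3.938 Y146.831
M3 S835
G01 X27.152 Y146.831 F784
G01 X27.152 Y136.930
G01 X3.938 Y136.930
G01 X3.938 Y146.831
M5
G00 X17.516 Y132.645
M3 S835
G01 X43.002 Y124.558 F784
G01 X92.416 Y124.787
G01 X71.893 Y98.292
G01 X48.558 Y69.814
G01 X88.767 Y146.772
M5
G00 X0.000 Y0.000

1 u = 1 mm; y_m = 160.738 − y.

[1] `<polyline>` line segment, #000000→score S616 F1957: (8.754,110.106) → (165.363,89.132)

[2] `<rect>` rectangle, #008000→cut S835 F784: (3.938,146.831) → (27.152,146.831) → (27.152,136.930) → (3.938,136.930) → (3.938,146.831) (closed)

[3] `<path>` open polyline, #008000→cut S835 F784: (17.516,132.645) → (43.002,124.558) → (92.416,124.787) → (71.893,98.292) → (48.558,69.814) → (88.767,146.772)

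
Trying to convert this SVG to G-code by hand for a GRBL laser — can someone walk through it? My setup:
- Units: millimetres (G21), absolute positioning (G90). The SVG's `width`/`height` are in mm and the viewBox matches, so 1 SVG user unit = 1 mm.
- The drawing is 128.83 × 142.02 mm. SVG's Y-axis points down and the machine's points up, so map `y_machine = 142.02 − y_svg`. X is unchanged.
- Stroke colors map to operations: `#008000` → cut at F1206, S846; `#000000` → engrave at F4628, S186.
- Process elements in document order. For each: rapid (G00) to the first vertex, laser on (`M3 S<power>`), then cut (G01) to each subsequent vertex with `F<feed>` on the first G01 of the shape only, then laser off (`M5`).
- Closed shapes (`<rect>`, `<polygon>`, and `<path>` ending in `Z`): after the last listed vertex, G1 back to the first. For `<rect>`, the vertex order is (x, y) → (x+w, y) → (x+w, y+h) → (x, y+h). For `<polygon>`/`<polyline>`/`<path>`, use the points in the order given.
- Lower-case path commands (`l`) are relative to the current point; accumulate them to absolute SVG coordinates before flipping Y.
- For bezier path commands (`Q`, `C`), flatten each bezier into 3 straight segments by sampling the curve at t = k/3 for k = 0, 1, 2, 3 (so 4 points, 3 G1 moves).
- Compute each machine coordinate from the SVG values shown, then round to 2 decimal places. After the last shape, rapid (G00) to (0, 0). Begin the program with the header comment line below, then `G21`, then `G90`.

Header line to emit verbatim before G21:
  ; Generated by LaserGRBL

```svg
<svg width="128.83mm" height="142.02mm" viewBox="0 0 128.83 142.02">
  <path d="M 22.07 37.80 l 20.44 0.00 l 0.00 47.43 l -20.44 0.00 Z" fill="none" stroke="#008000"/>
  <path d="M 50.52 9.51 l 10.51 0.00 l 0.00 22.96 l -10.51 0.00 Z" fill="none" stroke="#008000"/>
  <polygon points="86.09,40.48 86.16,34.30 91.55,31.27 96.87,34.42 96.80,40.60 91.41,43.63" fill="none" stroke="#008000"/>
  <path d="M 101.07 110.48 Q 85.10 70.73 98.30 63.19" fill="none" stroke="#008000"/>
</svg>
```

Since the viewBox matches the mm dimensions, user units are millimetres directly. The only transform is the Y-flip y_m = 142.02 − y_svg.

Shape 1 is a rectangle drawn with `<path>`. Its stroke #008000 means cut at S846, F1206. After flipping Y the toolpath is (22.07,104.22) → (42.51,104.22) → (42.51,56.79) → (22.07,56.79) → (22.07,104.22), returning to the start.

Shape 2 is a rectangle drawn with `<path>`. Its stroke #008000 means cut at S846, F1206. After flipping Y the toolpath is (50.52,132.51) → (61.03,132.51) → (61.03,109.55) → (50.52,109.55) → (50.52,132.51), returning to the start.

Shape 3 is a regular polygon drawn with `<polygon>`. Its stroke #008000 means cut at S846, F1206. After flipping Y the toolpath is (86.09,101.54) → (86.16,107.72) → (91.55,110.75) → (96.87,107.60) → (96.80,101.42) → (91.41,98.39) → (86.09,101.54), returning to the start.

Shape 4 is a quadratic bezier drawn with `<path>`. Its stroke #008000 means cut at S846, F1206. After flipping Y the toolpath is (101.07,31.54) → (93.66,54.46) → (92.74,70.22) → (98.30,78.83).

; Generated by LaserGRBL
G21
G90
G00 X22.07 Y104.22
M3 S846
G01 X42.51 Y104.22 F1206
G01 X42.51 Y56.79
G01 X22.07 Y56.79
G01 X22.07 Y104.22
M5
G00 X50.52 Y132.51
M3 S846
G01 X61.03 Y132.51 F1206
G01 X61.03 Y109.55
G01 X50.52 Y109.55
G01 X50.52 Y132.51
M5
G00 X86.09 Y101.54
M3 S846
G01 X86.16 Y107.72 F1206
G01 X91.55 Y110.75
G01 X96.87 Y107.60
G01 X96.80 Y101.42
G01 X91.41 Y98.39
G01 X86.09 Y101.54
M5
G00 X101.07 Y31.54
M3 S846
G01 X93.66 Y54.46 F1206
G01 X92.74 Y70.22
G01 X98.30 Y78.83
M5
G00 X0.00 Y0.00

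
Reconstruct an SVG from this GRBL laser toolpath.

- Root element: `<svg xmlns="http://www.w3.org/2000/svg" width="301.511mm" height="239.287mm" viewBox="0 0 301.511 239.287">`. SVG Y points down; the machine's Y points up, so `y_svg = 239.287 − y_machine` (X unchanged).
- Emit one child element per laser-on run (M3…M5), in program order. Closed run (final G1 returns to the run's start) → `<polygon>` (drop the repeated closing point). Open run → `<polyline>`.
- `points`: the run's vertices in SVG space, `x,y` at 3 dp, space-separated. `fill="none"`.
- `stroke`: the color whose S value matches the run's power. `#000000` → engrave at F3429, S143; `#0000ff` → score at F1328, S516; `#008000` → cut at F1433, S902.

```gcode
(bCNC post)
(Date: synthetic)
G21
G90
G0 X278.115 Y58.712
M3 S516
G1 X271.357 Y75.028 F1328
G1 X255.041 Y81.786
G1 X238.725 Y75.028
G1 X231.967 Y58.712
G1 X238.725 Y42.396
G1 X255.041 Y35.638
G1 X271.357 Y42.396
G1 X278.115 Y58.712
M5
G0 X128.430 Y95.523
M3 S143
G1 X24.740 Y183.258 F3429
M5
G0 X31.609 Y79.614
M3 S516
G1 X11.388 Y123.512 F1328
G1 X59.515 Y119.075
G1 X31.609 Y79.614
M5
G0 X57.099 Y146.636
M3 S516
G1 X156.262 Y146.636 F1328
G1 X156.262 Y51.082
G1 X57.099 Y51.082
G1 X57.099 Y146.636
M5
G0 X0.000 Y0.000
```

Machine Y-up, SVG Y-down with viewBox height 239.287, so y_svg = 239.287 − y_machine; X carries over.

Run 1: S516 ⇒ score layer `#0000ff`. The run returns to its start, so emit a `<polygon>` with points (Y-flipped): 278.115,180.575 271.357,164.259 255.041,157.501 238.725,164.259 231.967,180.575 238.725,196.891 255.041,203.649 271.357,196.891.

Run 2: power S143 maps to stroke `#000000` (engrave). The run is open, so emit a `<polyline>` with points (Y-flipped): 128.430,143.764 24.740,56.029.

Run 3: power S516 maps to stroke `#0000ff` (score). The run returns to its start, so emit a `<polygon>` with points (Y-flipped): 31.609,159.673 11.388,115.775 59.515,120.212.

Run 4: power S516 maps to stroke `#0000ff` (score). The run returns to its start, so emit a `<polygon>` with points (Y-flipped): 57.099,92.651 156.262,92.651 156.262,188.205 57.099,188.205.

<svg xmlns="http://www.w3.org/2000/svg" width="301.511mm" height="239.287mm" viewBox="0 0 301.511 239.287">
  <polygon points="278.115,180.575 271.357,164.259 255.041,157.501 238.725,164.259 231.967,180.575 238.725,196.891 255.041,203.649 271.357,196.891" fill="none" stroke="#0000ff"/>
  <polyline points="128.430,143.764 24.740,56.029" fill="none" stroke="#000000"/>
  <polygon points="31.609,159.673 11.388,115.775 59.515,120.212" fill="none" stroke="#0000ff"/>
  <polygon points="57.099,92.651 156.262,92.651 156.262,188.205 57.099,188.205" fill="none" stroke="#0000ff"/>
</svg>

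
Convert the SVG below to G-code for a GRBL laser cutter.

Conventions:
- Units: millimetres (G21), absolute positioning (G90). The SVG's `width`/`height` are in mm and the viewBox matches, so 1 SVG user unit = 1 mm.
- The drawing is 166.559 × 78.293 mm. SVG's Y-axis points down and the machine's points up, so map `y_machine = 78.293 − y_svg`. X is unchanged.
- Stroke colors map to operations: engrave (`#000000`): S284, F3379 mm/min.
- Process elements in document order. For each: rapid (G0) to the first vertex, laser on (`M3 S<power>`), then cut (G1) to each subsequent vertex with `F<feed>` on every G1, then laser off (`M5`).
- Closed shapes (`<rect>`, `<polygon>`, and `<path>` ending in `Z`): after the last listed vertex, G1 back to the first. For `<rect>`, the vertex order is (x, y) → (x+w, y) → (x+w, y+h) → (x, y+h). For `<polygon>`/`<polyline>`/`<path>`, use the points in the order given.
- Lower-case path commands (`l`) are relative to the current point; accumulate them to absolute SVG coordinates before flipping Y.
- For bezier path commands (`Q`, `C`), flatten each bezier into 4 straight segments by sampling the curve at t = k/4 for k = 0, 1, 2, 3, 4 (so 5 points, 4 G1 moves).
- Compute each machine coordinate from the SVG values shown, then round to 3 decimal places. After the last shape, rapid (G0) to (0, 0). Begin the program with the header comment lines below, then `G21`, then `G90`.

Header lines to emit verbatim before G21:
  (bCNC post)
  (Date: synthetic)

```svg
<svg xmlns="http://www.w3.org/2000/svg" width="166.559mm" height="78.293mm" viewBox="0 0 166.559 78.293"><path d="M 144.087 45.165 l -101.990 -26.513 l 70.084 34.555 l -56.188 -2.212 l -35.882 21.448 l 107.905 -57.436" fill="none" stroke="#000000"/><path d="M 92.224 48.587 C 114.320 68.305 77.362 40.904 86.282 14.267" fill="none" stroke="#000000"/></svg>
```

(bCNC post)
(Date: synthetic)
G21
G90
G0 X144.087 Y33.128
M3 S284
G1 X42.097 Y59.641 F3379
G1 X112.181 Y25.086 F3379
G1 X55.993 Y27.298 F3379
G1 X20.111 Y5.850 F3379
G1 X128.016 Y63.286 F3379
M5
G0 X92.224 Y29.706
M3 S284
G1 X99.363 Y23.004 F3379
G1 X94.194 Y29.483 F3379
G1 X86.555 Y44.653 F3379
G1 X86.282 Y64.026 F3379
M5
G0 X0.000 Y0.000

viewBox `0 0 166.559 78.293` with mm width/height → 1 unit = 1 mm. Flip: y_m = 78.293 − y_svg.

**Shape 1** — `<path>` open polyline, stroke `#000000` → engrave (S284, F3379). Machine vertices: (144.087,33.128) → (42.097,59.641) → (112.181,25.086) → (55.993,27.298) → (20.111,5.850) → (128.016,63.286). Open path.

**Shape 2** — `<path>` cubic bezier, stroke `#000000` → engrave (S284, F3379). Control points (SVG): P0=(92.224,48.587), P1=(114.320,68.305), P2=(77.362,40.904), P3=(86.282,14.267); sampled at t=k/4. Machine vertices: (92.224,29.706) → (99.363,23.004) → (94.194,29.483) → (86.555,44.653) → (86.282,64.026). Open path.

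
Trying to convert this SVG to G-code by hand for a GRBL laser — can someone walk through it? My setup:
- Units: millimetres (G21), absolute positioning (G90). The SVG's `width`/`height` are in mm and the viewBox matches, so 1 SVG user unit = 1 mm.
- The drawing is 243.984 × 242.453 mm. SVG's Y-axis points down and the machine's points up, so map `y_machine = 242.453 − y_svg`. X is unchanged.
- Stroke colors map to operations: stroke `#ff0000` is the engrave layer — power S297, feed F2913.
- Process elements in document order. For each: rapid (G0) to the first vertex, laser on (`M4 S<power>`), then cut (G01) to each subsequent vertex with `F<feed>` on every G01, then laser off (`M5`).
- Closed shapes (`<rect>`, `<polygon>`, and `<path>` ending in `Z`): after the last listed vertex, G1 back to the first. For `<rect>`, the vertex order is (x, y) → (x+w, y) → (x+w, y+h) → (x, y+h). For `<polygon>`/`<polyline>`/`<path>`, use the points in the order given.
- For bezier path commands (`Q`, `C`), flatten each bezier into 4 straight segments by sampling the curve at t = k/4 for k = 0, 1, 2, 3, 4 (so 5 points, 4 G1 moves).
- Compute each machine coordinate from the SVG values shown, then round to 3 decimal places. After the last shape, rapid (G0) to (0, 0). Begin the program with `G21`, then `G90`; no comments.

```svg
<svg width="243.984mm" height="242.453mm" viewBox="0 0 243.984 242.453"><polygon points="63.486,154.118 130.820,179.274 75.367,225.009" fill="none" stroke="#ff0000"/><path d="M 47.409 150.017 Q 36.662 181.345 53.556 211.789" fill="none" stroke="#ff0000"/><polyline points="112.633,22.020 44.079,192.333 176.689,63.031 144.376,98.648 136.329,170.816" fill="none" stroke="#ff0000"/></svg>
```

G21
G90
G0 X63.486 Y88.335
M4 S297
G01 X130.820 Y63.179 F2913
G01 X75.367 Y17.444 F2913
G01 X63.486 Y88.335 F2913
M5
G0 X47.409 Y92.436
M4 S297
G01 X43.763 Y76.827 F2913
G01 X43.572 Y61.329 F2913
G01 X46.837 Y45.941 F2913
G01 X53.556 Y30.664 F2913
M5
G0 X112.633 Y220.433
M4 S297
G01 X44.079 Y50.120 F2913
G01 X176.689 Y179.422 F2913
G01 X144.376 Y143.805 F2913
G01 X136.329 Y71.637 F2913
M5
G0 X0.000 Y0.000

1 u = 1 mm; y_m = 242.453 − y.

[1] `<polygon>` regular polygon, #ff0000→engrave S297 F2913: (63.486,88.335) → (130.820,63.179) → (75.367,17.444) → (63.486,88.335) (closed)

[2] `<path>` quadratic bezier, #ff0000→engrave S297 F2913: (47.409,92.436) → (43.763,76.827) → (43.572,61.329) → (46.837,45.941) → (53.556,30.664)

[3] `<polyline>` open polyline, #ff0000→engrave S297 F2913: (112.633,220.433) → (44.079,50.120) → (176.689,179.422) → (144.376,143.805) → (136.329,71.637)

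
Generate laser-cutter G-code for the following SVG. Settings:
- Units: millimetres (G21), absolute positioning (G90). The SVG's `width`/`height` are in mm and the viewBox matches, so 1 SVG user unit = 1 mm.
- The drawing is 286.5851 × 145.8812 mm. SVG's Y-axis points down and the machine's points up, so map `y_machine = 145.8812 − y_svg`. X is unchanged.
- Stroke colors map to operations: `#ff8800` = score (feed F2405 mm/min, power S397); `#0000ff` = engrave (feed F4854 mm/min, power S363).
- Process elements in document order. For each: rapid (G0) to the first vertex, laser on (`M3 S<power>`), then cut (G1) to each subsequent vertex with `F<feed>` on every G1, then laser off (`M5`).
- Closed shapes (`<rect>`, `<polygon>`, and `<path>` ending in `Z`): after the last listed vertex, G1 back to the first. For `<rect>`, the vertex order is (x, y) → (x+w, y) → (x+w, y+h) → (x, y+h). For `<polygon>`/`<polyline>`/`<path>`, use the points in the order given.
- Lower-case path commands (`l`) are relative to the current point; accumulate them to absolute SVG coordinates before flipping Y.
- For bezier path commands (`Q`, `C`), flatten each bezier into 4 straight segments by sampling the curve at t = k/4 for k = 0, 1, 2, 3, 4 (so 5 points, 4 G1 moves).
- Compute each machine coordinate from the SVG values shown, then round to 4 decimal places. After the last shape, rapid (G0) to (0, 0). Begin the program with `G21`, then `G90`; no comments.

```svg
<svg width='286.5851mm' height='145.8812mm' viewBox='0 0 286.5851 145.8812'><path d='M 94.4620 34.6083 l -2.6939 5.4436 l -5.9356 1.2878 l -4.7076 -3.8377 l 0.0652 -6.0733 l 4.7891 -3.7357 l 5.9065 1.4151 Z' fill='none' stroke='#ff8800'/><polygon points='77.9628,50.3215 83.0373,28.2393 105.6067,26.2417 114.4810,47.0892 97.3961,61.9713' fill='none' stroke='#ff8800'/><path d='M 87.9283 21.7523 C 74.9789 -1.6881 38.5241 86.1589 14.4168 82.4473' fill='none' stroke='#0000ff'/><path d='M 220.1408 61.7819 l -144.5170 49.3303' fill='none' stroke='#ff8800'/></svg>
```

G21
G90
G0 X94.4620 Y111.2729
M3 S397
G1 X91.7681 Y105.8293 F2405
G1 X85.8325 Y104.5415 F2405
G1 X81.1249 Y108.3792 F2405
G1 X81.1901 Y114.4525 F2405
G1 X85.9792 Y118.1882 F2405
G1 X91.8857 Y116.7731 F2405
G1 X94.4620 Y111.2729 F2405
M5
G0 X77.9628 Y95.5597
M3 S397
G1 X83.0373 Y117.6419 F2405
G1 X105.6067 Y119.6395 F2405
G1 X114.4810 Y98.7920 F2405
G1 X97.3961 Y83.9099 F2405
G1 X77.9628 Y95.5597 F2405
M5
G0 X87.9283 Y124.1289
M3 S363
G1 X74.3692 Y124.0123 F4854
G1 X55.3568 Y101.1797 F4854
G1 X34.2522 Y74.6480 F4854
G1 X14.4168 Y63.4339 F4854
M5
G0 X220.1408 Y84.0993
M3 S397
G1 X75.6238 Y34.7690 F2405
M5
G0 X0.0000 Y0.0000

Since the viewBox matches the mm dimensions, user units are millimetres directly. The only transform is the Y-flip y_m = 145.8812 − y_svg.

Shape 1 is a regular polygon drawn with `<path>`. Its stroke #ff8800 means score at S397, F2405. After flipping Y the toolpath is (94.4620,111.2729) → (91.7681,105.8293) → (85.8325,104.5415) → (81.1249,108.3792) → (81.1901,114.4525) → (85.9792,118.1882) → (91.8857,116.7731) → (94.4620,111.2729), returning to the start.

Shape 2 is a regular polygon drawn with `<polygon>`. Its stroke #ff8800 means score at S397, F2405. After flipping Y the toolpath is (77.9628,95.5597) → (83.0373,117.6419) → (105.6067,119.6395) → (114.4810,98.7920) → (97.3961,83.9099) → (77.9628,95.5597), returning to the start.

Shape 3 is a cubic bezier drawn with `<path>`. Its stroke #0000ff means engrave at S363, F4854. After flipping Y the toolpath is (87.9283,124.1289) → (74.3692,124.0123) → (55.3568,101.1797) → (34.2522,74.6480) → (14.4168,63.4339).

Shape 4 is a line segment drawn with `<path>`. Its stroke #ff8800 means score at S397, F2405. After flipping Y the toolpath is (220.1408,84.0993) → (75.6238,34.7690).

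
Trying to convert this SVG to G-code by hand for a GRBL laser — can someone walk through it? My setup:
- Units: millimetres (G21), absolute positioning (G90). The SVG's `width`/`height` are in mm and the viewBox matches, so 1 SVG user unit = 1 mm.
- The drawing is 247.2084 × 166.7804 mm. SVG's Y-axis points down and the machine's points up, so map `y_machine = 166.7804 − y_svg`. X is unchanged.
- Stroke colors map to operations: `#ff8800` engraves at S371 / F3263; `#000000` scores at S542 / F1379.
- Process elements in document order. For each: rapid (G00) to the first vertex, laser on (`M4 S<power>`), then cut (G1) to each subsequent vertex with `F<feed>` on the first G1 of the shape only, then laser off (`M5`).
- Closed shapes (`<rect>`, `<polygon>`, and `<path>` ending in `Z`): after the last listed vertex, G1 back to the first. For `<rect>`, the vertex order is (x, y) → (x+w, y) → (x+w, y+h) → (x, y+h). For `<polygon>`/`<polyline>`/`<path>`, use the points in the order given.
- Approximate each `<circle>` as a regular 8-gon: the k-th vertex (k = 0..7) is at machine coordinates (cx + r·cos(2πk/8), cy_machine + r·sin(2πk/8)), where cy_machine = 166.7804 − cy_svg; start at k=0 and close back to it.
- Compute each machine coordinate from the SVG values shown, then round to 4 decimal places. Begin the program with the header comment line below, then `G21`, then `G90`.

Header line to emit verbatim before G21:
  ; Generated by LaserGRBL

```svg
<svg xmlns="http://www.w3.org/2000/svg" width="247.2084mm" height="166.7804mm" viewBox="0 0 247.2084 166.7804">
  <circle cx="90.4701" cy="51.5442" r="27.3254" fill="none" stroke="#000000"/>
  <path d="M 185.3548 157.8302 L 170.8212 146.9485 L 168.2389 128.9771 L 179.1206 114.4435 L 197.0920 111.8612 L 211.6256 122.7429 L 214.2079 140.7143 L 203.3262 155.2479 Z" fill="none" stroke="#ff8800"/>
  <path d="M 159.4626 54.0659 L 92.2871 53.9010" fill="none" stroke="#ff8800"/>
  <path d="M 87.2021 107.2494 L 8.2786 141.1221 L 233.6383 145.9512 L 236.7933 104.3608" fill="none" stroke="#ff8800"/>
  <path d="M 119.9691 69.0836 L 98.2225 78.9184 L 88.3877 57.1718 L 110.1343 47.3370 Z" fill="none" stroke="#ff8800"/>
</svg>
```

; Generated by LaserGRBL
G21
G90
G00 X117.7955 Y115.2362
M4 S542
G1 X109.7921 Y134.5582 F1379
G1 X90.4701 Y142.5616
G1 X71.1481 Y134.5582
G1 X63.1447 Y115.2362
G1 X71.1481 Y95.9142
G1 X90.4701 Y87.9108
G1 X109.7921 Y95.9142
G1 X117.7955 Y115.2362
M5
G00 X185.3548 Y8.9502
M4 S371
G1 X170.8212 Y19.8319 F3263
G1 X168.2389 Y37.8033
G1 X179.1206 Y52.3369
G1 X197.0920 Y54.9192
G1 X211.6256 Y44.0375
G1 X214.2079 Y26.0661
G1 X203.3262 Y11.5325
G1 X185.3548 Y8.9502
M5
G00 X159.4626 Y112.7145
M4 S371
G1 X92.2871 Y112.8794 F3263
M5
G00 X87.2021 Y59.5310
M4 S371
G1 X8.2786 Y25.6583 F3263
G1 X233.6383 Y20.8292
G1 X236.7933 Y62.4196
M5
G00 X119.9691 Y97.6968
M4 S371
G1 X98.2225 Y87.8620 F3263
G1 X88.3877 Y109.6086
G1 X110.1343 Y119.4434
G1 X119.9691 Y97.6968
M5

Since the viewBox matches the mm dimensions, user units are millimetres directly. The only transform is the Y-flip y_m = 166.7804 − y_svg.

Shape 1 is a circle drawn with `<circle>`. Its stroke #000000 means score at S542, F1379. After flipping Y the toolpath is (117.7955,115.2362) → (109.7921,134.5582) → (90.4701,142.5616) → (71.1481,134.5582) → (63.1447,115.2362) → (71.1481,95.9142) → (90.4701,87.9108) → (109.7921,95.9142) → (117.7955,115.2362), returning to the start.

Shape 2 is a regular polygon drawn with `<path>`. Its stroke #ff8800 means engrave at S371, F3263. After flipping Y the toolpath is (185.3548,8.9502) → (170.8212,19.8319) → (168.2389,37.8033) → (179.1206,52.3369) → (197.0920,54.9192) → (211.6256,44.0375) → (214.2079,26.0661) → (203.3262,11.5325) → (185.3548,8.9502), returning to the start.

Shape 3 is a line segment drawn with `<path>`. Its stroke #ff8800 means engrave at S371, F3263. After flipping Y the toolpath is (159.4626,112.7145) → (92.2871,112.8794).

Shape 4 is a open polyline drawn with `<path>`. Its stroke #ff8800 means engrave at S371, F3263. After flipping Y the toolpath is (87.2021,59.5310) → (8.2786,25.6583) → (233.6383,20.8292) → (236.7933,62.4196).

Shape 5 is a regular polygon drawn with `<path>`. Its stroke #ff8800 means engrave at S371, F3263. After flipping Y the toolpath is (119.9691,97.6968) → (98.2225,87.8620) → (88.3877,109.6086) → (110.1343,119.4434) → (119.9691,97.6968), returning to the start.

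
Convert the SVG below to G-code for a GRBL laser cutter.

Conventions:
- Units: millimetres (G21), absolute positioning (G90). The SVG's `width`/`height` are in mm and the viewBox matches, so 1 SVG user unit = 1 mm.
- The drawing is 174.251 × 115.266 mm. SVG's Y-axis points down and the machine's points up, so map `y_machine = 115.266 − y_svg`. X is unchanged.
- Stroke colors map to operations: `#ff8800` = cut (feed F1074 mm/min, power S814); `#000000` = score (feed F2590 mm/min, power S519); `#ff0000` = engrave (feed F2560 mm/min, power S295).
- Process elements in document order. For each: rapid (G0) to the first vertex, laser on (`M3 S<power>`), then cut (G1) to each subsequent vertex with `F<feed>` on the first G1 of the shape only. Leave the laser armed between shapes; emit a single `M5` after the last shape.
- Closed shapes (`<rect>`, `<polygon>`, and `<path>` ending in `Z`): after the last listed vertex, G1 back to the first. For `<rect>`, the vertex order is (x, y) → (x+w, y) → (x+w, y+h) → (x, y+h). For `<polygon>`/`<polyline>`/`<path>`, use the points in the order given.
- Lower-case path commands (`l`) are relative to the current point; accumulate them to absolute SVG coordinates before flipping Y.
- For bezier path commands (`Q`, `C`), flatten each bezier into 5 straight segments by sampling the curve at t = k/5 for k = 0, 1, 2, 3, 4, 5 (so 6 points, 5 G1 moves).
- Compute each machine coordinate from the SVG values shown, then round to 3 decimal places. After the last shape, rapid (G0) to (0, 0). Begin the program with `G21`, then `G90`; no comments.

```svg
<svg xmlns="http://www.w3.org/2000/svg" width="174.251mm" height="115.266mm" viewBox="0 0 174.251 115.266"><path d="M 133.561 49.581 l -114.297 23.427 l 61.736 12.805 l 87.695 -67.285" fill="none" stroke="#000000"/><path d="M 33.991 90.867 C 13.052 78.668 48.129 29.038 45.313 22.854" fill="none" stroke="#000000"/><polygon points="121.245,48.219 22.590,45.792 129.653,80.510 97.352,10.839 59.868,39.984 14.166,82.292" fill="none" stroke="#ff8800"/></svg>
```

Since the viewBox matches the mm dimensions, user units are millimetres directly. The only transform is the Y-flip y_m = 115.266 − y_svg.

Shape 1 is a open polyline drawn with `<path>`. Its stroke #000000 means score at S519, F2590. After flipping Y the toolpath is (133.561,65.685) → (19.264,42.258) → (81.000,29.453) → (168.695,96.738).

Shape 2 is a cubic bezier drawn with `<path>`. Its stroke #000000 means score at S519, F2590. After flipping Y the toolpath is (33.991,24.399) → (27.398,35.563) → (29.742,51.829) → (36.514,69.313) → (43.207,84.135) → (45.313,92.412).

Shape 3 is a closed polygon drawn with `<polygon>`. Its stroke #ff8800 means cut at S814, F1074. After flipping Y the toolpath is (121.245,67.047) → (22.590,69.474) → (129.653,34.756) → (97.352,104.427) → (59.868,75.282) → (14.166,32.974) → (121.245,67.047), returning to the start.

G21
G90
G0 X133.561 Y65.685
M3 S519
G1 X19.264 Y42.258 F2590
G1 X81.000 Y29.453
G1 X168.695 Y96.738
G0 X33.991 Y24.399
M3 S519
G1 X27.398 Y35.563 F2590
G1 X29.742 Y51.829
G1 X36.514 Y69.313
G1 X43.207 Y84.135
G1 X45.313 Y92.412
G0 X121.245 Y67.047
M3 S814
G1 X22.590 Y69.474 F1074
G1 X129.653 Y34.756
G1 X97.352 Y104.427
G1 X59.868 Y75.282
G1 X14.166 Y32.974
G1 X121.245 Y67.047
M5
G0 X0.000 Y0.000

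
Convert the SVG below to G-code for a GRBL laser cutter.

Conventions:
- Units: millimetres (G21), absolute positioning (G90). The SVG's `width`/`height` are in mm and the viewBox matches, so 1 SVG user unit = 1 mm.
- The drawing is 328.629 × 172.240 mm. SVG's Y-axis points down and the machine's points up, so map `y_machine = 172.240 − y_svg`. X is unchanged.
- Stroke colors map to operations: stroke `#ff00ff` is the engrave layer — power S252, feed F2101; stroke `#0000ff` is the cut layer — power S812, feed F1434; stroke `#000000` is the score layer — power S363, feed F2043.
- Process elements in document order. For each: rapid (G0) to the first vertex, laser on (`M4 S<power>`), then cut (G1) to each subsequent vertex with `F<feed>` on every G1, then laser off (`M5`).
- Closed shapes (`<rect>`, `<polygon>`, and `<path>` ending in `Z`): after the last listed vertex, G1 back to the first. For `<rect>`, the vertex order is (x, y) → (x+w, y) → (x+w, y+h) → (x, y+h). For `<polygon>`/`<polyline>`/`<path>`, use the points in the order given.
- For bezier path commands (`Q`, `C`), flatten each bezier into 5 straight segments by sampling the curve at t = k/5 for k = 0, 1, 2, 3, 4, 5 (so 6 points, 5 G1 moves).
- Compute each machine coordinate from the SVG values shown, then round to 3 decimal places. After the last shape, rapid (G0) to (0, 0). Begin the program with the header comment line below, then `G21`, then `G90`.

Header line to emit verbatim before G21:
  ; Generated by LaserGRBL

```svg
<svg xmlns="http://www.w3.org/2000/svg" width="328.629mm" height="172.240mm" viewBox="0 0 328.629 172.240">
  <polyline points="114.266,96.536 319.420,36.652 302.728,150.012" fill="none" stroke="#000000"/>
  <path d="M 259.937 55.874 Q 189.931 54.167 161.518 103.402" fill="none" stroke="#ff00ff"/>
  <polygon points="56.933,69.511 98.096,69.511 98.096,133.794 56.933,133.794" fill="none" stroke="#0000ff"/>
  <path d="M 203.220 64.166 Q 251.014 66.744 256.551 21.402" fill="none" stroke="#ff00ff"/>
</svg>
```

Since the viewBox matches the mm dimensions, user units are millimetres directly. The only transform is the Y-flip y_m = 172.240 − y_svg.

Shape 1 is a open polyline drawn with `<polyline>`. Its stroke #000000 means score at S363, F2043. After flipping Y the toolpath is (114.266,75.704) → (319.420,135.588) → (302.728,22.228).

Shape 2 is a quadratic bezier drawn with `<path>`. Its stroke #ff00ff means engrave at S252, F2101. After flipping Y the toolpath is (259.937,116.366) → (233.598,115.011) → (210.587,109.581) → (190.903,100.075) → (174.547,86.494) → (161.518,68.838).

Shape 3 is a rectangle drawn with `<polygon>`. Its stroke #0000ff means cut at S812, F1434. After flipping Y the toolpath is (56.933,102.729) → (98.096,102.729) → (98.096,38.446) → (56.933,38.446) → (56.933,102.729), returning to the start.

Shape 4 is a quadratic bezier drawn with `<path>`. Its stroke #ff00ff means engrave at S252, F2101. After flipping Y the toolpath is (203.220,108.074) → (220.647,108.960) → (234.694,113.679) → (245.360,122.232) → (252.646,134.618) → (256.551,150.838).

; Generated by LaserGRBL
G21
G90
G0 X114.266 Y75.704
M4 S363
G1 X319.420 Y135.588 F2043
G1 X302.728 Y22.228 F2043
M5
G0 X259.937 Y116.366
M4 S252
G1 X233.598 Y115.011 F2101
G1 X210.587 Y109.581 F2101
G1 X190.903 Y100.075 F2101
G1 X174.547 Y86.494 F2101
G1 X161.518 Y68.838 F2101
M5
G0 X56.933 Y102.729
M4 S812
G1 X98.096 Y102.729 F1434
G1 X98.096 Y38.446 F1434
G1 X56.933 Y38.446 F1434
G1 X56.933 Y102.729 F1434
M5
G0 X203.220 Y108.074
M4 S252
G1 X220.647 Y108.960 F2101
G1 X234.694 Y113.679 F2101
G1 X245.360 Y122.232 F2101
G1 X252.646 Y134.618 F2101
G1 X256.551 Y150.838 F2101
M5
G0 X0.000 Y0.000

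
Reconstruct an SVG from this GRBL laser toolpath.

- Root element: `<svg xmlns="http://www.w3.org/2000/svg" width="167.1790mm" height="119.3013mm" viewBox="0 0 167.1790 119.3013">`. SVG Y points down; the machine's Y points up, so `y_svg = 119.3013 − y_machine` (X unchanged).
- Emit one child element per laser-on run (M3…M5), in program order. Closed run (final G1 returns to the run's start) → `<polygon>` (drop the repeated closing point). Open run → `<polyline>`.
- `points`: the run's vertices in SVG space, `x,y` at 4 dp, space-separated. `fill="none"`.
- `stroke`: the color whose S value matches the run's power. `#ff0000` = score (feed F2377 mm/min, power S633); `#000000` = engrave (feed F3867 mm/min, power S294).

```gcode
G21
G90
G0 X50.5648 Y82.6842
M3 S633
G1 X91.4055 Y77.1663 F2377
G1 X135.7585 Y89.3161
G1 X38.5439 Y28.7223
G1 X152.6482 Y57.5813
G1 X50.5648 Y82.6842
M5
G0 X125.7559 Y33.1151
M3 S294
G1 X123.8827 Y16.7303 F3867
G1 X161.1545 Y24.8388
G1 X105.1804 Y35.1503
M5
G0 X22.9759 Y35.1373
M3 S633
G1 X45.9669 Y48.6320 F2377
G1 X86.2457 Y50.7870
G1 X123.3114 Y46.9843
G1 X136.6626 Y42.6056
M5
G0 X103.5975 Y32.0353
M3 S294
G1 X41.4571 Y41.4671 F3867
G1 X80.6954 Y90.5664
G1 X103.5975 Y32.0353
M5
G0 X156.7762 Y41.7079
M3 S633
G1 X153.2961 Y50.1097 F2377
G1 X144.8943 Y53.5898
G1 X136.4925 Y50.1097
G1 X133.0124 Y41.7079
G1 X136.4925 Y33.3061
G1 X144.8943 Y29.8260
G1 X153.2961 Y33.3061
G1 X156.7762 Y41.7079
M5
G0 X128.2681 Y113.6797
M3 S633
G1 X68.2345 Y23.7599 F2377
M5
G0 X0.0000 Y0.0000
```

<svg xmlns="http://www.w3.org/2000/svg" width="167.1790mm" height="119.3013mm" viewBox="0 0 167.1790 119.3013">
  <polygon points="50.5648,36.6171 91.4055,42.1350 135.7585,29.9852 38.5439,90.5790 152.6482,61.7200" fill="none" stroke="#ff0000"/>
  <polyline points="125.7559,86.1862 123.8827,102.5710 161.1545,94.4625 105.1804,84.1510" fill="none" stroke="#000000"/>
  <polyline points="22.9759,84.1640 45.9669,70.6693 86.2457,68.5143 123.3114,72.3170 136.6626,76.6957" fill="none" stroke="#ff0000"/>
  <polygon points="103.5975,87.2660 41.4571,77.8342 80.6954,28.7349" fill="none" stroke="#000000"/>
  <polygon points="156.7762,77.5934 153.2961,69.1916 144.8943,65.7115 136.4925,69.1916 133.0124,77.5934 136.4925,85.9952 144.8943,89.4753 153.2961,85.9952" fill="none" stroke="#ff0000"/>
  <polyline points="128.2681,5.6216 68.2345,95.5414" fill="none" stroke="#ff0000"/>
</svg>

Each laser-on run becomes one SVG element. Flip Y back into SVG space with y_svg = 119.3013 − y_machine.

Run 1: S633 ⇒ score layer `#ff0000`. The run returns to its start, so emit a `<polygon>` with points (Y-flipped): 50.5648,36.6171 91.4055,42.1350 135.7585,29.9852 38.5439,90.5790 152.6482,61.7200.

Run 2: power S294 maps to stroke `#000000` (engrave). The run is open, so emit a `<polyline>` with points (Y-flipped): 125.7559,86.1862 123.8827,102.5710 161.1545,94.4625 105.1804,84.1510.

Run 3: power S633 maps to stroke `#ff0000` (score). The run is open, so emit a `<polyline>` with points (Y-flipped): 22.9759,84.1640 45.9669,70.6693 86.2457,68.5143 123.3114,72.3170 136.6626,76.6957.

Run 4: S294 ⇒ engrave layer `#000000`. The run returns to its start, so emit a `<polygon>` with points (Y-flipped): 103.5975,87.2660 41.4571,77.8342 80.6954,28.7349.

Run 5: S633 ⇒ score layer `#ff0000`. The run returns to its start, so emit a `<polygon>` with points (Y-flipped): 156.7762,77.5934 153.2961,69.1916 144.8943,65.7115 136.4925,69.1916 133.0124,77.5934 136.4925,85.9952 144.8943,89.4753 153.2961,85.9952.

Run 6: the run's S633 means `#ff0000` (score). The run is open, so emit a `<polyline>` with points (Y-flipped): 128.2681,5.6216 68.2345,95.5414.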